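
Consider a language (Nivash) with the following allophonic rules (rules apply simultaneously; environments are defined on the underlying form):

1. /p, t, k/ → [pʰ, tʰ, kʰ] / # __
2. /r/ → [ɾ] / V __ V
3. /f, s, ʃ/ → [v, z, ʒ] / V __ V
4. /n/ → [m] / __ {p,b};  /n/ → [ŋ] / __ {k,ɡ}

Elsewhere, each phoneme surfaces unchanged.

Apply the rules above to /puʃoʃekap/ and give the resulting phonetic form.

[pʰuʒoʒekap]

/p/ — word-initial, word-initially — surfaces as [pʰ] (rule 1).
/u/ — not in any rule's target class → [u].
Rule 3 applies to /ʃ/ (between /u/ and /o/: between two vowels) → [ʒ].
/o/ (between /ʃ/ and /ʃ/): no rule targets it → [o].
/ʃ/ (between /o/ and /e/): between two vowels, so rule 3 applies → [ʒ].
/e/ (between /ʃ/ and /k/): no rule targets it → [e].
/k/ — between /e/ and /a/; rule 1 does not apply here → [k].
/a/ stays [a].
/p/ (word-final) is in the target of rule 1 but the environment (word-initially) is not met → [p].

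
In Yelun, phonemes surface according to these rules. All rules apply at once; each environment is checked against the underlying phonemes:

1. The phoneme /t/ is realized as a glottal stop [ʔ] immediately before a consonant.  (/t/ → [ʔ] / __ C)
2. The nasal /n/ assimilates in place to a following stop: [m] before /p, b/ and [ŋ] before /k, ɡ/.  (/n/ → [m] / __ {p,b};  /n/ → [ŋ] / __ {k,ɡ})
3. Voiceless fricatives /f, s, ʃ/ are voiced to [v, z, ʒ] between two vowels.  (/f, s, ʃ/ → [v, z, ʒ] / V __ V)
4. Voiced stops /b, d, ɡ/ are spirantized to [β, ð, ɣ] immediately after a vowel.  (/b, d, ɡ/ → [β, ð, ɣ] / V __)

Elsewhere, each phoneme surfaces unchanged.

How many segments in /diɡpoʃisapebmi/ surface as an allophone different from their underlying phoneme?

Segments that undergo a rule: /ɡ/ → [ɣ] (rule 4); /ʃ/ → [ʒ] (rule 3); /s/ → [z] (rule 3); /b/ → [β] (rule 4).
All other segments surface unchanged.

4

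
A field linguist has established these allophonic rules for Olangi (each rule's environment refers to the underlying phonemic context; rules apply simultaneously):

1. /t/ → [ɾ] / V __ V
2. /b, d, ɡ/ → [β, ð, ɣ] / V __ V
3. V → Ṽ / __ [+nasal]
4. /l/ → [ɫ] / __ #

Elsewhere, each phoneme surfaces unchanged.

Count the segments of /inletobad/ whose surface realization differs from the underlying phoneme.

Segments that undergo a rule: /i/ → [ĩ] (rule 3); /t/ → [ɾ] (rule 1); /b/ → [β] (rule 2).
All other segments surface unchanged.

3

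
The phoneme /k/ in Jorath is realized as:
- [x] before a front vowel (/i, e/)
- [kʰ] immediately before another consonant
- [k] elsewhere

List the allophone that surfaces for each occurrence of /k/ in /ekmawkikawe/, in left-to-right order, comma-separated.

[kʰ], [x], [k]

Occurrence 1 (position 2): immediately before another consonant → [kʰ].
Occurrence 2 (position 6): before a front vowel (/i, e/) → [x].
Occurrence 3 (position 8): no conditioning environment matches → elsewhere allophone [k].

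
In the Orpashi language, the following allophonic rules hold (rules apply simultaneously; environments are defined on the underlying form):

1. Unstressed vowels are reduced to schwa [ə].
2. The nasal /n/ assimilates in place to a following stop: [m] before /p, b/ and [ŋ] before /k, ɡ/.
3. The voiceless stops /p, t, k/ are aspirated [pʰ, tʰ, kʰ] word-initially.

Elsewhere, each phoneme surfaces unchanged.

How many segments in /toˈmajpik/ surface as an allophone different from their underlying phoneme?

Segments that undergo a rule: /t/ → [tʰ] (rule 3); /o/ → [ə] (rule 1); /i/ → [ə] (rule 1).
All other segments surface unchanged.

3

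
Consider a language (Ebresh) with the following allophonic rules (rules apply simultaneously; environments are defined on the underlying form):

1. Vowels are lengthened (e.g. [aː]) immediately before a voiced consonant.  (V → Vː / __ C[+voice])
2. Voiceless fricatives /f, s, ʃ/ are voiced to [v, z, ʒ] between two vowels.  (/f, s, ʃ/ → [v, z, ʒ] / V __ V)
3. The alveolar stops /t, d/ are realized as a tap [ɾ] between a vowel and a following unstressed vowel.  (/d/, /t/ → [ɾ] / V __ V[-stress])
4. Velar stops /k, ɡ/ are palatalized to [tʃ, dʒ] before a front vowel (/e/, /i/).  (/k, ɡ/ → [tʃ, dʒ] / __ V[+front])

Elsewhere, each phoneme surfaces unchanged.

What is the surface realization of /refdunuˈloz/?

[refduːnuːˈloːz]

/r/ stays [r].
/e/ (between /r/ and /f/): rule 1 targets it, but not before a voiced consonant → unchanged [e].
/f/ (between /e/ and /d/) is in the target of rule 2 but the environment (between two vowels) is not met → [f].
/d/ (between /f/ and /u/): rule 3 targets it, but not between a vowel and a following unstressed vowel → unchanged [d].
/u/ (between /d/ and /n/) occurs before a voiced consonant → [uː] by rule 1.
/n/ (between /u/ and /u/): no rule targets it → [n].
/u/ (between /n/ and /l/) occurs before a voiced consonant → [uː] by rule 1.
/l/ stays [l].
/o/ (between /l/ and /z/) occurs before a voiced consonant → [oː] by rule 1.
/z/ — not in any rule's target class → [z].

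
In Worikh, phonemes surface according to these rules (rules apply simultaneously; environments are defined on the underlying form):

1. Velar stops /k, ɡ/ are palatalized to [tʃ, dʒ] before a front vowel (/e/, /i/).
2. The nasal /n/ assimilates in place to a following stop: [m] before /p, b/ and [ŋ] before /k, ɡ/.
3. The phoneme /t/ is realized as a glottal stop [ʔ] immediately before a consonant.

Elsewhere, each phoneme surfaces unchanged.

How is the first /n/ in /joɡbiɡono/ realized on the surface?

/n/ (between /o/ and /o/) fails the environment for rule 2, so it stays [n].

[n]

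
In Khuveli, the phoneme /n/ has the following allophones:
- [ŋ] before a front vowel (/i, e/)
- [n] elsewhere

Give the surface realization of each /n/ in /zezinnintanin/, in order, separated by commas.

[n], [ŋ], [n], [ŋ], [n]

Occurrence 1 (position 5): no conditioning environment matches → elsewhere allophone [n].
Occurrence 2 (position 6): before a front vowel (/i, e/) → [ŋ].
Occurrence 3 (position 8): no conditioning environment matches → elsewhere allophone [n].
Occurrence 4 (position 11): before a front vowel (/i, e/) → [ŋ].
Occurrence 5 (position 13): no conditioning environment matches → elsewhere allophone [n].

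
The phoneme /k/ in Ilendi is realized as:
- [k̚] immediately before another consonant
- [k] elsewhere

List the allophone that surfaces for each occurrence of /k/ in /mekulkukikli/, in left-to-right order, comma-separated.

Occurrence 1 (position 3): no conditioning environment matches → elsewhere allophone [k].
Occurrence 2 (position 6): no conditioning environment matches → elsewhere allophone [k].
Occurrence 3 (position 8): no conditioning environment matches → elsewhere allophone [k].
Occurrence 4 (position 10): immediately before another consonant → [k̚].

[k], [k], [k], [k̚]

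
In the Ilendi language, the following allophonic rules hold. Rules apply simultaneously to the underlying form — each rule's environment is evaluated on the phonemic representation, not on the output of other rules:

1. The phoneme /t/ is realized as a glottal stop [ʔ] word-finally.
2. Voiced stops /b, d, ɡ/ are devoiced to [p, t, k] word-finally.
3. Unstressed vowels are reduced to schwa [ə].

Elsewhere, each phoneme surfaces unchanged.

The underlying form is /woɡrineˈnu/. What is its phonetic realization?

[wəɡrənəˈnu]

/w/ stays [w].
/o/ meets the environment for rule 3 (in an unstressed syllable) → [ə].
/ɡ/ (between /o/ and /r/): rule 2 targets it, but not word-finally → unchanged [ɡ].
/r/ (between /ɡ/ and /i/) is unaffected → [r].
/i/ — between /r/ and /n/, in an unstressed syllable — surfaces as [ə] (rule 3).
/n/ stays [n].
/e/ (between /n/ and /n/): in an unstressed syllable, so rule 3 applies → [ə].
/n/ (between /e/ and /u/): no rule targets it → [n].
/u/ (word-final) is in the target of rule 3 but the environment (in an unstressed syllable) is not met → [u].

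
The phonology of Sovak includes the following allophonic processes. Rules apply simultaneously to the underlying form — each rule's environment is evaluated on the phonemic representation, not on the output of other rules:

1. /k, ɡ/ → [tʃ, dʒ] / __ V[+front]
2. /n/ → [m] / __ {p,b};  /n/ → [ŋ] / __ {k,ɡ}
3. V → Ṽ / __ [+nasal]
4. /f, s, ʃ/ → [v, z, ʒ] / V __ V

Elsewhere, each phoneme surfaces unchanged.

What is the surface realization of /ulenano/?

/u/ (word-initial) fails the environment for rule 3, so it stays [u].
/l/ — not in any rule's target class → [l].
/e/ meets the environment for rule 3 (before a nasal consonant) → [ẽ].
/n/ (between /e/ and /a/) is in the target of rule 2 but the environment (before a labial or velar stop) is not met → [n].
/a/ (between /n/ and /n/) occurs before a nasal consonant → [ã] by rule 3.
/n/ (between /a/ and /o/) is in the target of rule 2 but the environment (before a labial or velar stop) is not met → [n].
/o/ (word-final): rule 3 targets it, but not before a nasal consonant → unchanged [o].

[ulẽnãno]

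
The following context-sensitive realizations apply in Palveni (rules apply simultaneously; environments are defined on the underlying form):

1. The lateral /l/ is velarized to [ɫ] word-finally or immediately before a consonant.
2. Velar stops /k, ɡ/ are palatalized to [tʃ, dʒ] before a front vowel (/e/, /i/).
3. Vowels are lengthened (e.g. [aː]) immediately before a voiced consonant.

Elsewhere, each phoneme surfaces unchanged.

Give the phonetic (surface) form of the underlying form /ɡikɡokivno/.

[dʒikɡotʃiːvno]

/ɡ/ — word-initial, before a front vowel — surfaces as [dʒ] (rule 2).
/i/ (between /ɡ/ and /k/): rule 3 targets it, but not before a voiced consonant → unchanged [i].
/k/ (between /i/ and /ɡ/): rule 2 targets it, but not before a front vowel → unchanged [k].
/ɡ/ (between /k/ and /o/) is in the target of rule 2 but the environment (before a front vowel) is not met → [ɡ].
/o/ (between /ɡ/ and /k/) is in the target of rule 3 but the environment (before a voiced consonant) is not met → [o].
/k/ (between /o/ and /i/) occurs before a front vowel → [tʃ] by rule 2.
Rule 3 applies to /i/ (between /k/ and /v/: before a voiced consonant) → [iː].
/v/ stays [v].
/n/ (between /v/ and /o/) is unaffected → [n].
/o/ — word-final; rule 3 does not apply here → [o].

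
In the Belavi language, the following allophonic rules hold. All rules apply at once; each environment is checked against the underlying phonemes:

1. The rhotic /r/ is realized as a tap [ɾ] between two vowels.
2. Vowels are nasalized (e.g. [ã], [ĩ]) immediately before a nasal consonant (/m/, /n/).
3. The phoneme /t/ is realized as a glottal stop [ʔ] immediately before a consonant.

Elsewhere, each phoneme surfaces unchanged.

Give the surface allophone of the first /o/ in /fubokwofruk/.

[o]

/o/ (between /b/ and /k/): rule 2 targets it, but not before a nasal consonant → unchanged [o].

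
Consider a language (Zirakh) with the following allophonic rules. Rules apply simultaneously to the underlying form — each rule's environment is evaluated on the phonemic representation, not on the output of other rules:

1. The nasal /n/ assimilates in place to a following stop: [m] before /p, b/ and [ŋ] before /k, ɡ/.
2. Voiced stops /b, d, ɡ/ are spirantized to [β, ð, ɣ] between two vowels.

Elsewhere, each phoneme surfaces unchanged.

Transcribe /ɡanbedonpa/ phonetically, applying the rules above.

[ɡambeðompa]

/ɡ/ (word-initial) fails the environment for rule 2, so it stays [ɡ].
/a/ (between /ɡ/ and /n/): no rule targets it → [a].
Rule 1 applies to /n/ (between /a/ and /b/: before a labial or velar stop) → [m].
/b/ (between /n/ and /e/) fails the environment for rule 2, so it stays [b].
/e/ (between /b/ and /d/) is unaffected → [e].
/d/ meets the environment for rule 2 (between two vowels) → [ð].
/o/ (between /d/ and /n/) is unaffected → [o].
/n/ — between /o/ and /p/, before a labial or velar stop — surfaces as [m] (rule 1).
/p/ (between /n/ and /a/) is unaffected → [p].
/a/ (word-final) is unaffected → [a].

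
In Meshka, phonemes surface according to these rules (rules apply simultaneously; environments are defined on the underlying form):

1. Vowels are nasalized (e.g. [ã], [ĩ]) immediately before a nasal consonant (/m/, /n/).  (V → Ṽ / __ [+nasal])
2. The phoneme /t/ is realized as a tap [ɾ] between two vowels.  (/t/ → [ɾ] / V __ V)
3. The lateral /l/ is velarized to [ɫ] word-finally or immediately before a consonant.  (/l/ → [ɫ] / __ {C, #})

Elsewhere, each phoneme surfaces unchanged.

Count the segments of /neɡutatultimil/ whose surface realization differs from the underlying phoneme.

Segments that undergo a rule: /t/ → [ɾ] (rule 2); /t/ → [ɾ] (rule 2); /l/ → [ɫ] (rule 3); /i/ → [ĩ] (rule 1); /l/ → [ɫ] (rule 3).
All other segments surface unchanged.

5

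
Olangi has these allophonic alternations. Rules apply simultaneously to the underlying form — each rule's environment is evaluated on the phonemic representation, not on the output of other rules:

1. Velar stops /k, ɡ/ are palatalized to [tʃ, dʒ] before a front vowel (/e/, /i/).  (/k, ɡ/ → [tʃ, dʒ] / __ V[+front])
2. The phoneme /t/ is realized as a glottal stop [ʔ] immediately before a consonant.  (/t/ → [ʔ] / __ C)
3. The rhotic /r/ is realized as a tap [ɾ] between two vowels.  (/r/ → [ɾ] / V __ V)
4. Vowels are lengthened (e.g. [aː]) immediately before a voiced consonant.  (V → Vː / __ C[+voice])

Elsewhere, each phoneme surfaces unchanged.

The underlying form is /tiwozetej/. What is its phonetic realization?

[tiːwoːzeteːj]

/t/ (word-initial) is in the target of rule 2 but the environment (immediately before a consonant) is not met → [t].
/i/ — between /t/ and /w/, before a voiced consonant — surfaces as [iː] (rule 4).
/w/ (between /i/ and /o/): no rule targets it → [w].
/o/ meets the environment for rule 4 (before a voiced consonant) → [oː].
/z/ stays [z].
/e/ (between /z/ and /t/) is in the target of rule 4 but the environment (before a voiced consonant) is not met → [e].
/t/ (between /e/ and /e/) fails the environment for rule 2, so it stays [t].
/e/ meets the environment for rule 4 (before a voiced consonant) → [eː].
/j/ — not in any rule's target class → [j].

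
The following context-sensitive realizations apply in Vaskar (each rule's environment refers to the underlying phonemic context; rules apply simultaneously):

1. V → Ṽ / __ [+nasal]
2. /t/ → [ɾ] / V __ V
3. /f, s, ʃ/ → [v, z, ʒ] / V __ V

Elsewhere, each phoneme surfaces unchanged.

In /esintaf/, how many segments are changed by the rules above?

Segments that undergo a rule: /s/ → [z] (rule 3); /i/ → [ĩ] (rule 1).
All other segments surface unchanged.

2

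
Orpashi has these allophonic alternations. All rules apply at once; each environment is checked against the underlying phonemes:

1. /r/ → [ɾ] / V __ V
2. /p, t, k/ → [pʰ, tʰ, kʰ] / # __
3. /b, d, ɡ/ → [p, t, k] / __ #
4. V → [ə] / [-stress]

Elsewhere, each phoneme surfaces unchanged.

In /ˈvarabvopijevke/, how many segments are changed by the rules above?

6

Segments that undergo a rule: /r/ → [ɾ] (rule 1); /a/ → [ə] (rule 4); /o/ → [ə] (rule 4); /i/ → [ə] (rule 4); /e/ → [ə] (rule 4); /e/ → [ə] (rule 4).
All other segments surface unchanged.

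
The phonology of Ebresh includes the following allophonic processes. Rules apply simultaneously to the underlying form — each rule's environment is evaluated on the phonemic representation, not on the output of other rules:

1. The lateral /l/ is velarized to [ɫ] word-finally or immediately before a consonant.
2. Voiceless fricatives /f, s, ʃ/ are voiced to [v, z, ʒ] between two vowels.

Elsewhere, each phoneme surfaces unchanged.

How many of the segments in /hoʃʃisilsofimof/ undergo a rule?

Segments that undergo a rule: /s/ → [z] (rule 2); /l/ → [ɫ] (rule 1); /f/ → [v] (rule 2).
All other segments surface unchanged.

3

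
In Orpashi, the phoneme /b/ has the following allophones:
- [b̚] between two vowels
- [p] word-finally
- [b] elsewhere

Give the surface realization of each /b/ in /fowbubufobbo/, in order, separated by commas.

Occurrence 1 (position 4): no conditioning environment matches → elsewhere allophone [b].
Occurrence 2 (position 6): between two vowels → [b̚].
Occurrence 3 (position 10): no conditioning environment matches → elsewhere allophone [b].
Occurrence 4 (position 11): no conditioning environment matches → elsewhere allophone [b].

[b], [b̚], [b], [b]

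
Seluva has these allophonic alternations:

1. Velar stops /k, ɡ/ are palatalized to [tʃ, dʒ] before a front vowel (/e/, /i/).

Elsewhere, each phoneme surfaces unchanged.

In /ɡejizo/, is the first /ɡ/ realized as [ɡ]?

/ɡ/ (word-initial): before a front vowel, so rule 1 applies → [dʒ].
The actual realization is [dʒ], not [ɡ].

No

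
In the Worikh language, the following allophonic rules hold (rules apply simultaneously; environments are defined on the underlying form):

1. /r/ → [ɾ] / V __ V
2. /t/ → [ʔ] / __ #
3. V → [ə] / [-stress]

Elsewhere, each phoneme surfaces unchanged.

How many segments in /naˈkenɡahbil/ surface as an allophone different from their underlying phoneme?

3

Segments that undergo a rule: /a/ → [ə] (rule 3); /a/ → [ə] (rule 3); /i/ → [ə] (rule 3).
All other segments surface unchanged.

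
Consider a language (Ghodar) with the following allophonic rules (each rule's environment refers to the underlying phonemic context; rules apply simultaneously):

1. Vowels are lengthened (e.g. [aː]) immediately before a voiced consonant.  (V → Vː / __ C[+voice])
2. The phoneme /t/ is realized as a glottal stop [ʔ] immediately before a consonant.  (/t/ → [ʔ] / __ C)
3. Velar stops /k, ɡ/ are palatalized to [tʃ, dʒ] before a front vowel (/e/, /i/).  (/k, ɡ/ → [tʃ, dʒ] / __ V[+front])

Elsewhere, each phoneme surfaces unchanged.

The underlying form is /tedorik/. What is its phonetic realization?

/t/ (word-initial): rule 2 targets it, but not immediately before a consonant → unchanged [t].
/e/ (between /t/ and /d/) occurs before a voiced consonant → [eː] by rule 1.
/o/ (between /d/ and /r/): before a voiced consonant, so rule 1 applies → [oː].
/i/ (between /r/ and /k/): rule 1 targets it, but not before a voiced consonant → unchanged [i].
/k/ — word-final; rule 3 does not apply here → [k].

[teːdoːrik]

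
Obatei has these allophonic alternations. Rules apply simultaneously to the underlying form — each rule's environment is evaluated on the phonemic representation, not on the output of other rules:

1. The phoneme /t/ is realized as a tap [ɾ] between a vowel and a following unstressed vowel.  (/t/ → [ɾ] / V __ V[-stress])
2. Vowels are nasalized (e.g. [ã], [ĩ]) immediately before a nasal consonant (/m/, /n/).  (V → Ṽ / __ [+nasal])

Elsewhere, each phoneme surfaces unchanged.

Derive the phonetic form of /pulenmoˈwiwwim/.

[pulẽnmoˈwiwwĩm]

/p/ (word-initial) is unaffected → [p].
/u/ (between /p/ and /l/): rule 2 targets it, but not before a nasal consonant → unchanged [u].
/l/ — not in any rule's target class → [l].
Rule 2 applies to /e/ (between /l/ and /n/: before a nasal consonant) → [ẽ].
/n/ (between /e/ and /m/) is unaffected → [n].
/m/ (between /n/ and /o/): no rule targets it → [m].
/o/ (between /m/ and /w/) is in the target of rule 2 but the environment (before a nasal consonant) is not met → [o].
/w/ stays [w].
/i/ (between /w/ and /w/): rule 2 targets it, but not before a nasal consonant → unchanged [i].
/w/ (between /i/ and /w/) is unaffected → [w].
/w/ — not in any rule's target class → [w].
/i/ meets the environment for rule 2 (before a nasal consonant) → [ĩ].
/m/ (word-final) is unaffected → [m].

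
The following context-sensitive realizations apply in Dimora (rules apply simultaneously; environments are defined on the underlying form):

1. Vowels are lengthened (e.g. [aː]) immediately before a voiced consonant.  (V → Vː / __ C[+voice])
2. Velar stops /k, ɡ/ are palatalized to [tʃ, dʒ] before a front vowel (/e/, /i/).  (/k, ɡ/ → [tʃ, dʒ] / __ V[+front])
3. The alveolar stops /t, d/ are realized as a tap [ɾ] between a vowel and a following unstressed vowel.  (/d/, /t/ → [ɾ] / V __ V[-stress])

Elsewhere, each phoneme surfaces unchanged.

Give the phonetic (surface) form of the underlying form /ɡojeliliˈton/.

[ɡoːjeːliːliˈtoːn]

/ɡ/ (word-initial) is in the target of rule 2 but the environment (before a front vowel) is not met → [ɡ].
Rule 1 applies to /o/ (between /ɡ/ and /j/: before a voiced consonant) → [oː].
/e/ — between /j/ and /l/, before a voiced consonant — surfaces as [eː] (rule 1).
/i/ meets the environment for rule 1 (before a voiced consonant) → [iː].
/i/ — between /l/ and /t/; rule 1 does not apply here → [i].
/t/ (between /i/ and /o/): rule 3 targets it, but not between a vowel and a following unstressed vowel → unchanged [t].
/o/ (between /t/ and /n/) occurs before a voiced consonant → [oː] by rule 1.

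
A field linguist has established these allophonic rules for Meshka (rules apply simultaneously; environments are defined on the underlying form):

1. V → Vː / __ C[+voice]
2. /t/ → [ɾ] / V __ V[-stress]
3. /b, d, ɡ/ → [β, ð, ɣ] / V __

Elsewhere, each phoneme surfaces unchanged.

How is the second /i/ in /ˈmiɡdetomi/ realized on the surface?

[i]

/i/ (word-final) fails the environment for rule 1, so it stays [i].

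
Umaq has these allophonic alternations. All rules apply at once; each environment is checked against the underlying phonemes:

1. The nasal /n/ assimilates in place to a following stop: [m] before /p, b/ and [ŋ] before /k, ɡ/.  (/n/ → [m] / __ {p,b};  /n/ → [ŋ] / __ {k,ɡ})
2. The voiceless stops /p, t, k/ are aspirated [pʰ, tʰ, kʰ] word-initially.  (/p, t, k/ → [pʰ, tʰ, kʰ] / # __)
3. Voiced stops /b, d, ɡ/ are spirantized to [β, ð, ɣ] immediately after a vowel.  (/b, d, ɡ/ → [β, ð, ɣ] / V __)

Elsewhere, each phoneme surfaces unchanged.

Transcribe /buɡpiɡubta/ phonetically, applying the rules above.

[buɣpiɣuβta]

/b/ (word-initial) fails the environment for rule 3, so it stays [b].
/u/ (between /b/ and /ɡ/) is unaffected → [u].
/ɡ/ (between /u/ and /p/) occurs immediately after a vowel → [ɣ] by rule 3.
/p/ — between /ɡ/ and /i/; rule 2 does not apply here → [p].
/i/ — not in any rule's target class → [i].
/ɡ/ (between /i/ and /u/): immediately after a vowel, so rule 3 applies → [ɣ].
/u/ (between /ɡ/ and /b/): no rule targets it → [u].
/b/ meets the environment for rule 3 (immediately after a vowel) → [β].
/t/ (between /b/ and /a/) fails the environment for rule 2, so it stays [t].
/a/ stays [a].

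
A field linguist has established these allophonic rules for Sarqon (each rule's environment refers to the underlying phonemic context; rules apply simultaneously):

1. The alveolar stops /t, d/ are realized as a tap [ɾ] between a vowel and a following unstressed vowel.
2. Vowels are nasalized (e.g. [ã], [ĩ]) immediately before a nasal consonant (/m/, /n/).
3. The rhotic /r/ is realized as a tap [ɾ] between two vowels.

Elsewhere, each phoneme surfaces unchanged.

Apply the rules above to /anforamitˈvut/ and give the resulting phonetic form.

[ãnfoɾãmitˈvut]

/a/ — word-initial, before a nasal consonant — surfaces as [ã] (rule 2).
/n/ (between /a/ and /f/): no rule targets it → [n].
/f/ (between /n/ and /o/) is unaffected → [f].
/o/ (between /f/ and /r/) fails the environment for rule 2, so it stays [o].
Rule 3 applies to /r/ (between /o/ and /a/: between two vowels) → [ɾ].
Rule 2 applies to /a/ (between /r/ and /m/: before a nasal consonant) → [ã].
/m/ (between /a/ and /i/) is unaffected → [m].
/i/ — between /m/ and /t/; rule 2 does not apply here → [i].
/t/ (between /i/ and /v/) fails the environment for rule 1, so it stays [t].
/v/ stays [v].
/u/ (between /v/ and /t/) fails the environment for rule 2, so it stays [u].
/t/ (word-final): rule 1 targets it, but not between a vowel and a following unstressed vowel → unchanged [t].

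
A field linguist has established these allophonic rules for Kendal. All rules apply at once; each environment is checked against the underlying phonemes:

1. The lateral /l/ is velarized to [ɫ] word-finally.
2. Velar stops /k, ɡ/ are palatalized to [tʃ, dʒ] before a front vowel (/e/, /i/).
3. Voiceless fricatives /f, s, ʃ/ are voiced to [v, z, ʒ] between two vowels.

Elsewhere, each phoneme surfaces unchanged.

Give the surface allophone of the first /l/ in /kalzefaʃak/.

/l/ (between /a/ and /z/) fails the environment for rule 1, so it stays [l].

[l]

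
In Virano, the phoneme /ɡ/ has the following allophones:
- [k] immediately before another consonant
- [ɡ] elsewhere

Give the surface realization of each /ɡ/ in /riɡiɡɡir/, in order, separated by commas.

Occurrence 1 (position 3): no conditioning environment matches → elsewhere allophone [ɡ].
Occurrence 2 (position 5): immediately before another consonant → [k].
Occurrence 3 (position 6): no conditioning environment matches → elsewhere allophone [ɡ].

[ɡ], [k], [ɡ]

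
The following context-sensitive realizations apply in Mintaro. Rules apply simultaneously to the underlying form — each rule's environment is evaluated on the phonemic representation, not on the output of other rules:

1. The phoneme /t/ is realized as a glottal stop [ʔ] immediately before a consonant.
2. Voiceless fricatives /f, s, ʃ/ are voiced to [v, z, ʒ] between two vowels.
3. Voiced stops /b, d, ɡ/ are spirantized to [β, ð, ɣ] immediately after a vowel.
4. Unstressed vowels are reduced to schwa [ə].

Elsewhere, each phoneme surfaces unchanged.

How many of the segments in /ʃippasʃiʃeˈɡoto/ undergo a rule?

7

Segments that undergo a rule: /i/ → [ə] (rule 4); /a/ → [ə] (rule 4); /i/ → [ə] (rule 4); /ʃ/ → [ʒ] (rule 2); /e/ → [ə] (rule 4); /ɡ/ → [ɣ] (rule 3); /o/ → [ə] (rule 4).
All other segments surface unchanged.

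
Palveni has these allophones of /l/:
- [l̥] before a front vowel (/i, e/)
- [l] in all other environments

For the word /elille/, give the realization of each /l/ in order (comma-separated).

[l̥], [l], [l̥]

Occurrence 1 (position 2): before a front vowel (/i, e/) → [l̥].
Occurrence 2 (position 4): no conditioning environment matches → elsewhere allophone [l].
Occurrence 3 (position 5): before a front vowel (/i, e/) → [l̥].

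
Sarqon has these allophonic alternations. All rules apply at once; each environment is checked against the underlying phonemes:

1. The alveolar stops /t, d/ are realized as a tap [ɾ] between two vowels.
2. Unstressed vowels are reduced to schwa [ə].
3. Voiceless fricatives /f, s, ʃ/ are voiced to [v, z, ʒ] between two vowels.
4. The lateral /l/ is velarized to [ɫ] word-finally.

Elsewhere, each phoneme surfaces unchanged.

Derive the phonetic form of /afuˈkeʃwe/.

[əvəˈkeʃwə]

/a/ meets the environment for rule 2 (in an unstressed syllable) → [ə].
/f/ — between /a/ and /u/, between two vowels — surfaces as [v] (rule 3).
/u/ — between /f/ and /k/, in an unstressed syllable — surfaces as [ə] (rule 2).
/k/ stays [k].
/e/ — between /k/ and /ʃ/; rule 2 does not apply here → [e].
/ʃ/ — between /e/ and /w/; rule 3 does not apply here → [ʃ].
/w/ (between /ʃ/ and /e/): no rule targets it → [w].
Rule 2 applies to /e/ (word-final: in an unstressed syllable) → [ə].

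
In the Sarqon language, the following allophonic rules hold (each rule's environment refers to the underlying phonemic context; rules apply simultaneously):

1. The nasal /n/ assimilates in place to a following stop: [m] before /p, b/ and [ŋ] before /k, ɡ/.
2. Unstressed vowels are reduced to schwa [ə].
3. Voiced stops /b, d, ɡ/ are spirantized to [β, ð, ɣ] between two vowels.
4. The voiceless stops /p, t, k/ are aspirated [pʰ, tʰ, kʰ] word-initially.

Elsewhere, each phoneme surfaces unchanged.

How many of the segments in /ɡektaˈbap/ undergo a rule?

Segments that undergo a rule: /e/ → [ə] (rule 2); /a/ → [ə] (rule 2); /b/ → [β] (rule 3).
All other segments surface unchanged.

3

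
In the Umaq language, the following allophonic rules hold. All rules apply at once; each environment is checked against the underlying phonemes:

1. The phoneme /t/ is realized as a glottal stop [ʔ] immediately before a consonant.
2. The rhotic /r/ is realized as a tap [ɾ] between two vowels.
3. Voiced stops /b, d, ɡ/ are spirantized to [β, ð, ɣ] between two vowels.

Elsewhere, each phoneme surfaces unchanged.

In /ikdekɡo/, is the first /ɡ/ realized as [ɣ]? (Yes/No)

No

/ɡ/ (between /k/ and /o/) fails the environment for rule 3, so it stays [ɡ].
The actual realization is [ɡ], not [ɣ].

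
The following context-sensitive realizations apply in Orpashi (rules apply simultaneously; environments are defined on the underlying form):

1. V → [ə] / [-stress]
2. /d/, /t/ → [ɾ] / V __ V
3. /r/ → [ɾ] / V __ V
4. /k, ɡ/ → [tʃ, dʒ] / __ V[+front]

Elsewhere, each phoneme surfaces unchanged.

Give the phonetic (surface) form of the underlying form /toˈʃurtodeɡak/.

/t/ — word-initial; rule 2 does not apply here → [t].
Rule 1 applies to /o/ (between /t/ and /ʃ/: in an unstressed syllable) → [ə].
/u/ (between /ʃ/ and /r/) fails the environment for rule 1, so it stays [u].
/r/ (between /u/ and /t/) fails the environment for rule 3, so it stays [r].
/t/ (between /r/ and /o/) is in the target of rule 2 but the environment (between two vowels) is not met → [t].
Rule 1 applies to /o/ (between /t/ and /d/: in an unstressed syllable) → [ə].
/d/ (between /o/ and /e/) occurs between two vowels → [ɾ] by rule 2.
/e/ meets the environment for rule 1 (in an unstressed syllable) → [ə].
/ɡ/ (between /e/ and /a/) fails the environment for rule 4, so it stays [ɡ].
Rule 1 applies to /a/ (between /ɡ/ and /k/: in an unstressed syllable) → [ə].
/k/ (word-final): rule 4 targets it, but not before a front vowel → unchanged [k].

[təˈʃurtəɾəɡək]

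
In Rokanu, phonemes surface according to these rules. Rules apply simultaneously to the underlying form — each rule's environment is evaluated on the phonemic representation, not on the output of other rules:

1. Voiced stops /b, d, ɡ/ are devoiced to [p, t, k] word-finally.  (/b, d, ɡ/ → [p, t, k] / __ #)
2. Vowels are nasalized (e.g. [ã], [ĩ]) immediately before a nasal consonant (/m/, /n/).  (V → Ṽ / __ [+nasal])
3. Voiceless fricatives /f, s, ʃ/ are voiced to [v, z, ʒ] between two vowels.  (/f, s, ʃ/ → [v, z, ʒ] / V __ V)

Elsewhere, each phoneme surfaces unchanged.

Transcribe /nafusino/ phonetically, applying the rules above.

/n/ — not in any rule's target class → [n].
/a/ (between /n/ and /f/) is in the target of rule 2 but the environment (before a nasal consonant) is not met → [a].
/f/ meets the environment for rule 3 (between two vowels) → [v].
/u/ (between /f/ and /s/): rule 2 targets it, but not before a nasal consonant → unchanged [u].
/s/ — between /u/ and /i/, between two vowels — surfaces as [z] (rule 3).
/i/ (between /s/ and /n/): before a nasal consonant, so rule 2 applies → [ĩ].
/n/ (between /i/ and /o/): no rule targets it → [n].
/o/ (word-final): rule 2 targets it, but not before a nasal consonant → unchanged [o].

[navuzĩno]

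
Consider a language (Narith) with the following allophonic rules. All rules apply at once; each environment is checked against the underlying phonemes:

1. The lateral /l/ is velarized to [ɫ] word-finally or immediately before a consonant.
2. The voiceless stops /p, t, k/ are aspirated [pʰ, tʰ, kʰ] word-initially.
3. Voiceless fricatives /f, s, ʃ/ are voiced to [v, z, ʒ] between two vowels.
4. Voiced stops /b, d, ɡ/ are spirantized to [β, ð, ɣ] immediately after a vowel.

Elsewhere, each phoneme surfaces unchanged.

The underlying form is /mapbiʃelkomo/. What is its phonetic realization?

/p/ (between /a/ and /b/) is in the target of rule 2 but the environment (word-initially) is not met → [p].
/b/ (between /p/ and /i/): rule 4 targets it, but not immediately after a vowel → unchanged [b].
/ʃ/ (between /i/ and /e/) occurs between two vowels → [ʒ] by rule 3.
/l/ meets the environment for rule 1 (word-finally or immediately before a consonant) → [ɫ].
/k/ — between /l/ and /o/; rule 2 does not apply here → [k].

[mapbiʒeɫkomo]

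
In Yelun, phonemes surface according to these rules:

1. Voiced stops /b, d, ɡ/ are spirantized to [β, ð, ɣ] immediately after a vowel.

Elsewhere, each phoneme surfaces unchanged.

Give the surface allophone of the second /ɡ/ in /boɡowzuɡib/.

/ɡ/ (between /u/ and /i/) occurs immediately after a vowel → [ɣ] by rule 1.

[ɣ]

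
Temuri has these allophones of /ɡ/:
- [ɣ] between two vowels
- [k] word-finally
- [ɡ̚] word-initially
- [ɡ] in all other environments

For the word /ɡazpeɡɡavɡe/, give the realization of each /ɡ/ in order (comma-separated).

Occurrence 1 (position 1): word-initially → [ɡ̚].
Occurrence 2 (position 6): no conditioning environment matches → elsewhere allophone [ɡ].
Occurrence 3 (position 7): no conditioning environment matches → elsewhere allophone [ɡ].
Occurrence 4 (position 10): no conditioning environment matches → elsewhere allophone [ɡ].

[ɡ̚], [ɡ], [ɡ], [ɡ]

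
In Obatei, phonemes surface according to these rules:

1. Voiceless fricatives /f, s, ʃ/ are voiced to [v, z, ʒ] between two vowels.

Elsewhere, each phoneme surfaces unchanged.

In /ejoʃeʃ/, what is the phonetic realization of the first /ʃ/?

[ʒ]

Rule 1 applies to /ʃ/ (between /o/ and /e/: between two vowels) → [ʒ].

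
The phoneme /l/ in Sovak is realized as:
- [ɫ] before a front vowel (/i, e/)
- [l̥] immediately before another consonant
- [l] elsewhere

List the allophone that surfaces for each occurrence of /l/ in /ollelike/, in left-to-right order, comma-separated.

[l̥], [ɫ], [ɫ]

Occurrence 1 (position 2): immediately before another consonant → [l̥].
Occurrence 2 (position 3): before a front vowel (/i, e/) → [ɫ].
Occurrence 3 (position 5): before a front vowel (/i, e/) → [ɫ].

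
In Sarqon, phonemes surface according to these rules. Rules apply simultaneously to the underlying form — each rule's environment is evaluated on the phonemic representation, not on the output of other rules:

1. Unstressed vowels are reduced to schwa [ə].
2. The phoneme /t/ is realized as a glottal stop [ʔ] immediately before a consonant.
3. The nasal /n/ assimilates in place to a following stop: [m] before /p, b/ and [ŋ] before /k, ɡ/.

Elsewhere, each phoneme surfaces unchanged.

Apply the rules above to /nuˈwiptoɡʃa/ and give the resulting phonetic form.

/n/ — word-initial; rule 3 does not apply here → [n].
/u/ — between /n/ and /w/, in an unstressed syllable — surfaces as [ə] (rule 1).
/w/ — not in any rule's target class → [w].
/i/ (between /w/ and /p/): rule 1 targets it, but not in an unstressed syllable → unchanged [i].
/p/ (between /i/ and /t/) is unaffected → [p].
/t/ — between /p/ and /o/; rule 2 does not apply here → [t].
/o/ (between /t/ and /ɡ/) occurs in an unstressed syllable → [ə] by rule 1.
/ɡ/ — not in any rule's target class → [ɡ].
/ʃ/ (between /ɡ/ and /a/): no rule targets it → [ʃ].
Rule 1 applies to /a/ (word-final: in an unstressed syllable) → [ə].

[nəˈwiptəɡʃə]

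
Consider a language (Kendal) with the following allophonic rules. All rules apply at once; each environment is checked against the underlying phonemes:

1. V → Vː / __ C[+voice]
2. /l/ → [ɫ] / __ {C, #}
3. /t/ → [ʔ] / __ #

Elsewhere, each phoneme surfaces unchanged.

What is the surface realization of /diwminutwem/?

[diːwmiːnutweːm]

/d/ (word-initial) is unaffected → [d].
/i/ (between /d/ and /w/): before a voiced consonant, so rule 1 applies → [iː].
/w/ — not in any rule's target class → [w].
/m/ (between /w/ and /i/): no rule targets it → [m].
Rule 1 applies to /i/ (between /m/ and /n/: before a voiced consonant) → [iː].
/n/ (between /i/ and /u/): no rule targets it → [n].
/u/ (between /n/ and /t/): rule 1 targets it, but not before a voiced consonant → unchanged [u].
/t/ (between /u/ and /w/) is in the target of rule 3 but the environment (word-finally) is not met → [t].
/w/ stays [w].
/e/ meets the environment for rule 1 (before a voiced consonant) → [eː].
/m/ (word-final): no rule targets it → [m].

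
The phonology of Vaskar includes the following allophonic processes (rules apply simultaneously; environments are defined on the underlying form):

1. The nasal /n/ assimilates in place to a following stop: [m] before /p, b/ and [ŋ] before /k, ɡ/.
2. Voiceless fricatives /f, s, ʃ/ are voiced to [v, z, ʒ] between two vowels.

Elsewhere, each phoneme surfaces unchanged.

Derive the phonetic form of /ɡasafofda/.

[ɡazavofda]

/ɡ/ (word-initial) is unaffected → [ɡ].
/a/ stays [a].
/s/ — between /a/ and /a/, between two vowels — surfaces as [z] (rule 2).
/a/ stays [a].
/f/ — between /a/ and /o/, between two vowels — surfaces as [v] (rule 2).
/o/ (between /f/ and /f/): no rule targets it → [o].
/f/ (between /o/ and /d/) is in the target of rule 2 but the environment (between two vowels) is not met → [f].
/d/ — not in any rule's target class → [d].
/a/ (word-final) is unaffected → [a].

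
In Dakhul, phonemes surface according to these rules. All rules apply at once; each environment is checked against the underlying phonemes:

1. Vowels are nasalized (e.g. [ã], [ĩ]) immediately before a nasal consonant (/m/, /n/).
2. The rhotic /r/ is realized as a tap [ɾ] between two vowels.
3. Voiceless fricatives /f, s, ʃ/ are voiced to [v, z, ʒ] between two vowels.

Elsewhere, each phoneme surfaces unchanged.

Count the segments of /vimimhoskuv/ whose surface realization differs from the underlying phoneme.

Segments that undergo a rule: /i/ → [ĩ] (rule 1); /i/ → [ĩ] (rule 1).
All other segments surface unchanged.

2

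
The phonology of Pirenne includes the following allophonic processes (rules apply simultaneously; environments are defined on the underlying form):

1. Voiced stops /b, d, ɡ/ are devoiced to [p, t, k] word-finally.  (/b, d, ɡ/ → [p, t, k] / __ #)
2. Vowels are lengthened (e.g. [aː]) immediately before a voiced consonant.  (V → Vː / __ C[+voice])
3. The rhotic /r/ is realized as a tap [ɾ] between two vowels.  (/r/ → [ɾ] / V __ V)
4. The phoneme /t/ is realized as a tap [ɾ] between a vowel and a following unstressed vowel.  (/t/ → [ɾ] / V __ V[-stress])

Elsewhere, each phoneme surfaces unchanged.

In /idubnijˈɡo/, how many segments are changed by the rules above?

3

Segments that undergo a rule: /i/ → [iː] (rule 2); /u/ → [uː] (rule 2); /i/ → [iː] (rule 2).
All other segments surface unchanged.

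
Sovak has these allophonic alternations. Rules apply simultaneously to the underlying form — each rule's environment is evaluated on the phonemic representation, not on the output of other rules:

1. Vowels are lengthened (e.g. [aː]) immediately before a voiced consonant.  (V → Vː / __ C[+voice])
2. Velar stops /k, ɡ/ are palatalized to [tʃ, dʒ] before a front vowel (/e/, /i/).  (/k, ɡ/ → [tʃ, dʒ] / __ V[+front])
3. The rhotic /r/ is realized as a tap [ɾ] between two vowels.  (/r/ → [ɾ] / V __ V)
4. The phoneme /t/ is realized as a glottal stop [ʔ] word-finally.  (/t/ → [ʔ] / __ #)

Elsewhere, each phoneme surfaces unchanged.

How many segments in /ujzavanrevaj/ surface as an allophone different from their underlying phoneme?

5

Segments that undergo a rule: /u/ → [uː] (rule 1); /a/ → [aː] (rule 1); /a/ → [aː] (rule 1); /e/ → [eː] (rule 1); /a/ → [aː] (rule 1).
All other segments surface unchanged.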